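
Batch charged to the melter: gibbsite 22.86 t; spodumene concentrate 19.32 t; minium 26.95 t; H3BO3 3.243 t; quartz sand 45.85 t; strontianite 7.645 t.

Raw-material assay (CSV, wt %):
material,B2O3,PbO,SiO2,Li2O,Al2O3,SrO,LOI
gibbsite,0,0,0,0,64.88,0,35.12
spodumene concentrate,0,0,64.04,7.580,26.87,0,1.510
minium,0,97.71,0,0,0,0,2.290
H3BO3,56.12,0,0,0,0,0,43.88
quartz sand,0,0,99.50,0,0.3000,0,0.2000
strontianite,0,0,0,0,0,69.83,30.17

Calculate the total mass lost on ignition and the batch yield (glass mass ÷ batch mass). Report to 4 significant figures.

LOI loss = 12.76 t; glass = 113.1 t; yield = 89.86%

Full float precision is held at all times; intermediates are printed (rounded to 4 significant digits) between the steps — a single rounding completes every reported number; derived quantities (the six compositions, LOI, the yield, net glass mass, totals) are computed using the weight values for 113.1 t of glass in full float precision, exactly as printed in the problem or the answer.
Per-material ignition loss:
  gibbsite: 22.86 × 0.3512 = 8.028 t
  spodumene concentrate: 19.32 × 0.01510 = 0.2917 t
  minium: 26.95 × 0.02290 = 0.6172 t
  H3BO3: 3.243 × 0.4388 = 1.423 t
  quartz sand: 45.85 × 0.002000 = 0.09170 t
  strontianite: 7.645 × 0.3017 = 2.306 t
Total LOI = 12.76 t
Glass = batch − LOI = 125.9 − 12.76 = 113.1 t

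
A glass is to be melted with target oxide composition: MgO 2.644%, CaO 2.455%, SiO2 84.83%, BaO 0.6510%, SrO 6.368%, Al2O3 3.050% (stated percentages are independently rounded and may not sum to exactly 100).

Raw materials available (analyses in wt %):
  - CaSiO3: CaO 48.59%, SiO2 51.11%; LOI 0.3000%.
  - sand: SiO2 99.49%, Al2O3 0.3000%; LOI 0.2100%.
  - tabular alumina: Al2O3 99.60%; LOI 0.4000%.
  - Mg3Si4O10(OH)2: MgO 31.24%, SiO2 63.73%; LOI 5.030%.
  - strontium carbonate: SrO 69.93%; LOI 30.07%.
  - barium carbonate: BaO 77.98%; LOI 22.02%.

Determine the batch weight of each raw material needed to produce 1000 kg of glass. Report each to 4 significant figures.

Batch per 1000 kg glass:
  CaSiO3: 50.52 kg
  sand: 772.5 kg
  tabular alumina: 28.30 kg
  Mg3Si4O10(OH)2: 84.64 kg
  strontium carbonate: 91.06 kg
  barium carbonate: 8.348 kg
Total batch = 1035 kg; LOI loss = 35.36 kg; yield = 96.58%

Intermediates are displayed (rounded to four significant digits) alongside each step; full precision is held at all times; every reported result receives exactly one rounding. All derived quantities (the totals, ignition loss, the six compositions, yield, net glass mass) are rebuilt at full float precision using the weight values for 1000 kg of glass, exactly as shown in the question or the answer.
Oxide mass targets, per 1000 kg glass:
  MgO: 2.644% × 1000 = 26.44 kg
  CaO: 2.455% × 1000 = 24.55 kg
  SiO2: 84.83% × 1000 = 848.3 kg
  BaO: 0.6510% × 1000 = 6.510 kg
  SrO: 6.368% × 1000 = 63.68 kg
  Al2O3: 3.050% × 1000 = 30.50 kg
A balance pass over the oxides, per the reported batch figures, under the basis named above (each sum matches its target mass given rounding of the digits):
  MgO: 84.64·0.3124 = 26.44 kg (target 26.44 kg)
  CaO: 50.52·0.4859 = 24.55 kg (target 24.55 kg)
  SiO2: 50.52·0.5111 + 772.5·0.9949 + 84.64·0.6373 = 848.3 kg (target 848.3 kg)
  BaO: 8.348·0.7798 = 6.510 kg (target 6.510 kg)
  SrO: 91.06·0.6993 = 63.68 kg (target 63.68 kg)
  Al2O3: 772.5·0.003000 + 28.30·0.9960 = 30.50 kg (target 30.50 kg)
Glass mass check: total batch − LOI = 1000 kg (oxide target masses add up to 1000 kg; with the basis standing at 1000 kg — gaps are rounding artifacts).
Whole-batch sum: Σ batch = 1035 kg; LOI removed, Σ of batch·LOI: 35.36 kg; glass ÷ batch gives a yield of 96.58%.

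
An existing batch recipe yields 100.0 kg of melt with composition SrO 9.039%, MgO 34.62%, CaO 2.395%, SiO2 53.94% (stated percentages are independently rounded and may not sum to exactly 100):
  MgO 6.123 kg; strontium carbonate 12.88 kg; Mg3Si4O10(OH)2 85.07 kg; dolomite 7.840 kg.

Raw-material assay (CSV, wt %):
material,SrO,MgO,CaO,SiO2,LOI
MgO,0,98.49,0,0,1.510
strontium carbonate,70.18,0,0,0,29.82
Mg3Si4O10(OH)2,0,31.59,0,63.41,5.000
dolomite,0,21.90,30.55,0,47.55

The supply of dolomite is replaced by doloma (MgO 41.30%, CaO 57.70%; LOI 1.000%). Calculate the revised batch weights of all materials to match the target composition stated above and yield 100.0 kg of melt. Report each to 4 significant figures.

Revised batch per 100.0 kg melt:
  MgO: 6.126 kg
  strontium carbonate: 12.88 kg
  Mg3Si4O10(OH)2: 85.07 kg
  doloma: 4.151 kg
Total batch = 108.2 kg; LOI loss = 8.228 kg

Exact precision is carried end to end; the intermediate values are displayed, rounded to 4 significant digits, within the worked lines — every reported result includes exactly one rounding. All derived quantities (totals, the yield, LOI, the four compositions, net glass mass) are carried using the weight values on 100.0 kg of glass in full precision, exactly as printed in either problem or answer.
The oxide mass targets at 100.0 kg melt:
  SrO: 9.039% × 100.0 = 9.039 kg
  MgO: 34.62% × 100.0 = 34.62 kg
  CaO: 2.395% × 100.0 = 2.395 kg
  SiO2: 53.94% × 100.0 = 53.94 kg
Mass-balance tally per oxide working from each reported weight, relative to the basis at hand (every target is met by its sum net of answer rounding effects):
  SrO: 12.88·0.7018 = 9.039 kg (target 9.039 kg)
  MgO: 6.126·0.9849 + 85.07·0.3159 + 4.151·0.4130 = 34.62 kg (target 34.62 kg)
  CaO: 4.151·0.5770 = 2.395 kg (target 2.395 kg)
  SiO2: 85.07·0.6341 = 53.94 kg (target 53.94 kg)
Glass-mass closure: total batch − LOI = 100.0 kg (per-oxide target masses sum to 99.99 kg; versus the stated basis of 100.0 kg — deltas are rounding alone).
Batch total: Σ batch = 108.2 kg; ignition loss, Σ(batch × LOI) = 8.228 kg; yield = glass ÷ total batch = 92.40%.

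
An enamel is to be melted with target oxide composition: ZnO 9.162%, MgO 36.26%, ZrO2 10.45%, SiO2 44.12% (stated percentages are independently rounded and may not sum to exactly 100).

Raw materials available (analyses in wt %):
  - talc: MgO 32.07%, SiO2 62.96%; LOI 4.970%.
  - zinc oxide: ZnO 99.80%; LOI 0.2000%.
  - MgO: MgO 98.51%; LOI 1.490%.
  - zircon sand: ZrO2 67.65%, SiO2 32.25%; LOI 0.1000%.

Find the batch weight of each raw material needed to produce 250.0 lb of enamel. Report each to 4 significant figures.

In-progress results are displayed, with 4-significant-figure rounding, in the printout. Exact precision is held all the way through. Each reported value carries a single rounding; derived quantities, which include the totals, four oxide percentages, ignition loss, glass mass, the yield, are computed at exact precision, as written in either problem or answer, starting from the weights at 250.0 lb of glass.
The oxide mass targets at 250.0 lb enamel:
  ZnO: 9.162% × 250.0 = 22.90 lb
  MgO: 36.26% × 250.0 = 90.65 lb
  ZrO2: 10.45% × 250.0 = 26.12 lb
  SiO2: 44.12% × 250.0 = 110.3 lb
Verifying the oxide balance with the batch weights as given, at the basis given (summed amounts equal target values given rounding of the digits):
  ZnO: 22.95·0.9980 = 22.90 lb (target 22.90 lb)
  MgO: 155.4·0.3207 + 41.43·0.9851 = 90.65 lb (target 90.65 lb)
  ZrO2: 38.62·0.6765 = 26.13 lb (target 26.12 lb)
  SiO2: 155.4·0.6296 + 38.62·0.3225 = 110.3 lb (target 110.3 lb)
Glass mass check: Σ batch − LOI loss = 250.0 lb (summing oxide targets gives 250.0 lb; versus the stated basis of 250.0 lb — any gap is answer rounding).
Adding the batch up: Σ batch = 258.4 lb; LOI removed, Σ of batch·LOI: 8.425 lb; the yield ratio, glass ÷ batch: 96.74%.

Batch per 250.0 lb enamel:
  talc: 155.4 lb
  zinc oxide: 22.95 lb
  MgO: 41.43 lb
  zircon sand: 38.62 lb
Total batch = 258.4 lb; LOI loss = 8.425 lb; yield = 96.74%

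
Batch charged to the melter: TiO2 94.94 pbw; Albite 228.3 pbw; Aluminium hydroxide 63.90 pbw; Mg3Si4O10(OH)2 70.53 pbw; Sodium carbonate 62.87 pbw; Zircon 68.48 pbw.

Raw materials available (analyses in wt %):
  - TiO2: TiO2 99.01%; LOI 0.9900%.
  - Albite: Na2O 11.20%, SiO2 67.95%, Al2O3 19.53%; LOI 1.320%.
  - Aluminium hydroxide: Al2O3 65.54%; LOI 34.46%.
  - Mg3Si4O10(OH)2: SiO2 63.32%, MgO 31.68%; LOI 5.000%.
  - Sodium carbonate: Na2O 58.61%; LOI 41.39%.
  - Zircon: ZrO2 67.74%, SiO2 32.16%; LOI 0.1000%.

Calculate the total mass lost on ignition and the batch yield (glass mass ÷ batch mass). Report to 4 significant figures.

The working math runs at exact precision at every stage. Working values are displayed (rounded to 4 significant figures) at each printed step — every reported result takes exactly one rounding. Derived quantities, which include ignition loss, net glass mass, totals, yield, the six compositions, are recomputed in full precision, exactly as shown in the problem or the answer, starting from the weights per 533.4 pbw of glass.
LOI of each material in turn:
  TiO2: 94.94 × 0.009900 = 0.9399 pbw
  Albite: 228.3 × 0.01320 = 3.014 pbw
  Aluminium hydroxide: 63.90 × 0.3446 = 22.02 pbw
  Mg3Si4O10(OH)2: 70.53 × 0.05000 = 3.527 pbw
  Sodium carbonate: 62.87 × 0.4139 = 26.02 pbw
  Zircon: 68.48 × 0.001000 = 0.06848 pbw
Total LOI = 55.59 pbw
Glass = batch − LOI = 589.0 − 55.59 = 533.4 pbw

LOI loss = 55.59 pbw; glass = 533.4 pbw; yield = 90.56%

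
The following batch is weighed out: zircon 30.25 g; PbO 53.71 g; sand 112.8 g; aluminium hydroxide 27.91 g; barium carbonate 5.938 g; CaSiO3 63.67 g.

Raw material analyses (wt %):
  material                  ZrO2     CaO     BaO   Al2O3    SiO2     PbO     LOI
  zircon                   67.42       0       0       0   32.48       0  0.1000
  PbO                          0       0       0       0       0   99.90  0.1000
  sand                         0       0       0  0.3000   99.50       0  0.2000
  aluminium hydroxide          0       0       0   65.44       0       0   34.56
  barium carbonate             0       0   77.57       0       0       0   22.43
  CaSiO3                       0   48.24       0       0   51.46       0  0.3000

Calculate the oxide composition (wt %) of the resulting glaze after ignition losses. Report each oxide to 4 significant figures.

Glass mass = 282.8 g (batch 294.3 − LOI 11.48).
Composition: ZrO2 7.212%, CaO 10.86%, BaO 1.629%, Al2O3 6.578%, SiO2 54.75%, PbO 18.97%

Every computation runs at exact precision in all steps — the intermediate values are displayed, rounded to 4 significant figures, in the working — a single rounding completes every reported number — the derived quantities (ignition loss, six oxide percentages, totals, yield, glass mass) are computed in full float precision starting from the weights for 282.8 g of glass, as quoted within the problem or the answer.
What the batch supplies per oxide:
  ZrO2: 30.25·0.6742 = 20.39 g
  CaO: 63.67·0.4824 = 30.71 g
  BaO: 5.938·0.7757 = 4.606 g
  Al2O3: 112.8·0.003000 + 27.91·0.6544 = 18.60 g
  SiO2: 30.25·0.3248 + 112.8·0.9950 + 63.67·0.5146 = 154.8 g
  PbO: 53.71·0.9990 = 53.66 g
LOI: 30.25·0.001000 + 53.71·0.001000 + 112.8·0.002000 + 27.91·0.3456 + 5.938·0.2243 + 63.67·0.003000 = 11.48 g
Resulting glass, batch − LOI: 294.3 − 11.48 = 282.8 g (the oxide masses sum to this)
wt % = 100 × oxide mass / glass mass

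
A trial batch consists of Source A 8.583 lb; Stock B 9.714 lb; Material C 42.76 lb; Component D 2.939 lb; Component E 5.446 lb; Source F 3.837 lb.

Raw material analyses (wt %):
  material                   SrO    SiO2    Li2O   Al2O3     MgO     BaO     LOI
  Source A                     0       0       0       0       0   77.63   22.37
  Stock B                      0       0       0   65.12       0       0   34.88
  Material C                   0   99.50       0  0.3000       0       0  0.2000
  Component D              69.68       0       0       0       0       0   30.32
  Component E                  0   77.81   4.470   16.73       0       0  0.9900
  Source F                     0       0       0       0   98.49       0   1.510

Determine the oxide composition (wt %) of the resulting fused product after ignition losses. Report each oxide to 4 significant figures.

The whole derivation holds exact precision in every operation; intermediates are printed (rounded to 4 significant digits) across the worked steps; a single rounding completes every reported result; derived quantities (six oxide percentages, yield, ignition loss, totals, glass mass) are computed from the weighed amounts for 66.88 lb of glass in full precision, as written in either problem or answer.
Oxide-by-oxide delivered mass:
  SrO: 2.939·0.6968 = 2.048 lb
  SiO2: 42.76·0.9950 + 5.446·0.7781 = 46.78 lb
  Li2O: 5.446·0.04470 = 0.2434 lb
  Al2O3: 9.714·0.6512 + 42.76·0.003000 + 5.446·0.1673 = 7.365 lb
  MgO: 3.837·0.9849 = 3.779 lb
  BaO: 8.583·0.7763 = 6.663 lb
LOI: 8.583·0.2237 + 9.714·0.3488 + 42.76·0.002000 + 2.939·0.3032 + 5.446·0.009900 + 3.837·0.01510 = 6.397 lb
Net of LOI, the glass mass = 73.28 − 6.397 = 66.88 lb (= the summed oxide contributions)
wt % = 100 × oxide mass / glass mass

Glass mass = 66.88 lb (batch 73.28 − LOI 6.397).
Composition: SrO 3.062%, SiO2 69.95%, Li2O 0.3640%, Al2O3 11.01%, MgO 5.650%, BaO 9.962%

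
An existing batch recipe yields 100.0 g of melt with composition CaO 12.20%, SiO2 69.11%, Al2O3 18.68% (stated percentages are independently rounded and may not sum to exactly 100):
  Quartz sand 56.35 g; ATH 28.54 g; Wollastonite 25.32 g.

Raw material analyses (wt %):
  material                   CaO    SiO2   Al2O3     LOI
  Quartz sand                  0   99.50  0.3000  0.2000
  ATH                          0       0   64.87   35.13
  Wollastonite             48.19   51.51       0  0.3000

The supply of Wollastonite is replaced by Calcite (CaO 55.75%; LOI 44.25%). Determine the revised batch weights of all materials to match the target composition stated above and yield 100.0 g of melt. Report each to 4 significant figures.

All internal work maintains exact precision throughout; in-progress results are printed rounded to four significant digits across the worked steps; a single rounding completes each reported value; the derived quantities are re-derived at full float precision (yield, glass mass, ignition loss, the three compositions, totals) using the weight values for 100.0 g of glass as given in question or answer.
Target oxide masses per 100.0 g melt:
  CaO: 12.20% × 100.0 = 12.20 g
  SiO2: 69.11% × 100.0 = 69.11 g
  Al2O3: 18.68% × 100.0 = 18.68 g
Balance tally, oxide-wise, using the reported weights, against the basis in use (oxide sums agree with the targets given rounding of the digits):
  CaO: 21.88·0.5575 = 12.20 g (target 12.20 g)
  SiO2: 69.46·0.9950 = 69.11 g (target 69.11 g)
  Al2O3: 69.46·0.003000 + 28.47·0.6487 = 18.68 g (target 18.68 g)
Auditing the glass mass value: total batch − LOI = 99.99 g (the Σ of target masses is 99.99 g; the stated basis being 100.0 g — rounding explains the deltas).
Batch total: Σ batch = 119.8 g; Σ batch·LOI gives LOI loss = 19.82 g; yield, glass over the total, = 83.46%.

Revised batch per 100.0 g melt:
  Quartz sand: 69.46 g
  ATH: 28.47 g
  Calcite: 21.88 g
Total batch = 119.8 g; LOI loss = 19.82 g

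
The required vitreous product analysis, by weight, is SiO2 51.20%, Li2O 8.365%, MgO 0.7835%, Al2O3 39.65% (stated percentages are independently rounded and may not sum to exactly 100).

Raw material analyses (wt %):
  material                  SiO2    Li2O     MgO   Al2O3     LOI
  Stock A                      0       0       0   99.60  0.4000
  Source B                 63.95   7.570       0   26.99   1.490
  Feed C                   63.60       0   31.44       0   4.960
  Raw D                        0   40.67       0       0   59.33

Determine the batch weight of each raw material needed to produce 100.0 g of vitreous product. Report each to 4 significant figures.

In-progress results are printed rounded off to 4 significant digits in the printout — each numeric step holds full float precision in every operation; each reported number takes exactly one rounding — the derived quantities (glass mass, four oxide percentages, ignition loss, the yield, the totals) are rebuilt at exact precision from the batch weights per 100.0 g of glass, as quoted within question or answer.
The oxide mass targets at 100.0 g vitreous product:
  SiO2: 51.20% × 100.0 = 51.20 g
  Li2O: 8.365% × 100.0 = 8.365 g
  MgO: 0.7835% × 100.0 = 0.7835 g
  Al2O3: 39.65% × 100.0 = 39.65 g
Oxide-by-oxide audit per the reported batch figures, for the quoted basis mass (each sum matches its target mass given rounding of the digits):
  SiO2: 77.58·0.6395 + 2.492·0.6360 = 51.20 g (target 51.20 g)
  Li2O: 77.58·0.07570 + 6.127·0.4067 = 8.365 g (target 8.365 g)
  MgO: 2.492·0.3144 = 0.7835 g (target 0.7835 g)
  Al2O3: 18.79·0.9960 + 77.58·0.2699 = 39.65 g (target 39.65 g)
The glass-mass cross-check: batch Σ − ignition loss = 100.0 g (oxide target masses add up to 100.0 g; basis as stated: 100.0 g — differing by rounding only).
Total batch = Σ batch = 105.0 g; Σ batch·LOI gives LOI loss = 4.990 g; the yield ratio, glass ÷ batch: 95.25%.

Batch per 100.0 g vitreous product:
  Stock A: 18.79 g
  Source B: 77.58 g
  Feed C: 2.492 g
  Raw D: 6.127 g
Total batch = 105.0 g; LOI loss = 4.990 g; yield = 95.25%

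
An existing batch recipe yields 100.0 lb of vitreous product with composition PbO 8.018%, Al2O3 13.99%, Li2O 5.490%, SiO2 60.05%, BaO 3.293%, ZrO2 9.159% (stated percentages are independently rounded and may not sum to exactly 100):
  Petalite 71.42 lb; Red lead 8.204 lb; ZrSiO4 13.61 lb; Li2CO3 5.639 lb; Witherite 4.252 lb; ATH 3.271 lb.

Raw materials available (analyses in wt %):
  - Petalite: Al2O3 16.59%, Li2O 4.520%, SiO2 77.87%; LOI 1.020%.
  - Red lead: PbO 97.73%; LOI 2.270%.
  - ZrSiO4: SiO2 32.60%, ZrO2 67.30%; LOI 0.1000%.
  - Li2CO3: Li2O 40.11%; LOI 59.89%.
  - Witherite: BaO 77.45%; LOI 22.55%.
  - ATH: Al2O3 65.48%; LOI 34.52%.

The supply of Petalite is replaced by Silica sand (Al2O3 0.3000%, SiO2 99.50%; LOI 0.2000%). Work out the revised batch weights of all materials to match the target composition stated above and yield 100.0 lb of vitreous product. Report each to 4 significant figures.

Revised batch per 100.0 lb vitreous product:
  Silica sand: 55.89 lb
  Red lead: 8.204 lb
  ZrSiO4: 13.61 lb
  Li2CO3: 13.69 lb
  Witherite: 4.252 lb
  ATH: 21.11 lb
Total batch = 116.8 lb; LOI loss = 16.76 lb

Values along the way are shown, rounded to four significant digits, on the page. The working math carries full precision from first step to last — exactly one rounding is applied to every reported figure — the derived quantities (the yield, the totals, ignition loss, net glass mass, six oxide percentages) are re-derived from the batch weights for 100.0 lb of glass in exact precision as quoted within question or answer.
Per-oxide target masses for 100.0 lb vitreous product:
  PbO: 8.018% × 100.0 = 8.018 lb
  Al2O3: 13.99% × 100.0 = 13.99 lb
  Li2O: 5.490% × 100.0 = 5.490 lb
  SiO2: 60.05% × 100.0 = 60.05 lb
  BaO: 3.293% × 100.0 = 3.293 lb
  ZrO2: 9.159% × 100.0 = 9.159 lb
Mass-balance tally per oxide given the weights on record, on the stated basis (oxide sums agree with the targets up to rounding of the answer):
  PbO: 8.204·0.9773 = 8.018 lb (target 8.018 lb)
  Al2O3: 55.89·0.003000 + 21.11·0.6548 = 13.99 lb (target 13.99 lb)
  Li2O: 13.69·0.4011 = 5.491 lb (target 5.490 lb)
  SiO2: 55.89·0.9950 + 13.61·0.3260 = 60.05 lb (target 60.05 lb)
  BaO: 4.252·0.7745 = 3.293 lb (target 3.293 lb)
  ZrO2: 13.61·0.6730 = 9.160 lb (target 9.159 lb)
Glass-mass sanity pass: whole batch net of LOI = 100.0 lb (per-oxide target masses sum to 100.0 lb; the stated basis being 100.0 lb — a pure rounding effect).
Adding the batch up: Σ batch = 116.8 lb; LOI removed, Σ of batch·LOI: 16.76 lb; the yield ratio, glass ÷ batch: 85.65%.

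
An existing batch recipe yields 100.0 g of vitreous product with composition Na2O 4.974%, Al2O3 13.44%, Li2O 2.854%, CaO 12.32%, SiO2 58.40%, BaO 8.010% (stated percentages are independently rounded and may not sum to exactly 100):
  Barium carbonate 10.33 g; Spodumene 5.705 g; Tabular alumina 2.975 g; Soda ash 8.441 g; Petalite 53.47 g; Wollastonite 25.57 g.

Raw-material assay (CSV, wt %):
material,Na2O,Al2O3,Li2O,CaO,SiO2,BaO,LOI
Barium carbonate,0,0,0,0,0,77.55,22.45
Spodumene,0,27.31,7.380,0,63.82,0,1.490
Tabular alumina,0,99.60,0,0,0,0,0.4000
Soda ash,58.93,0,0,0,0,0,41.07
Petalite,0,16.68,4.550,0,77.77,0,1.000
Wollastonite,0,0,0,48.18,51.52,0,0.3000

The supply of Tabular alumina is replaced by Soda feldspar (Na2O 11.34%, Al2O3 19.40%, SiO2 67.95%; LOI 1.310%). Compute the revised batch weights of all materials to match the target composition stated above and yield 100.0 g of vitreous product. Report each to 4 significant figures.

Every computation keeps full float precision at each step; values along the way are printed rounded to four significant figures at each printed step; each reported result is rounded only once. All derived quantities are recomputed at full float precision (glass mass, totals, six oxide percentages, ignition loss, the yield) starting from the weights for 100.0 g of glass, exactly as printed in question or answer.
Oxide-by-oxide targets in 100.0 g vitreous product:
  Na2O: 4.974% × 100.0 = 4.974 g
  Al2O3: 13.44% × 100.0 = 13.44 g
  Li2O: 2.854% × 100.0 = 2.854 g
  CaO: 12.32% × 100.0 = 12.32 g
  SiO2: 58.40% × 100.0 = 58.40 g
  BaO: 8.010% × 100.0 = 8.010 g
Oxide-by-oxide audit per the reported batch figures, under the basis named above (target by target, the sums agree modulo rounding of the values):
  Na2O: 15.06·0.1134 + 5.543·0.5893 = 4.974 g (target 4.974 g)
  Al2O3: 22.12·0.2731 + 15.06·0.1940 + 26.84·0.1668 = 13.44 g (target 13.44 g)
  Li2O: 22.12·0.07380 + 26.84·0.04550 = 2.854 g (target 2.854 g)
  CaO: 25.57·0.4818 = 12.32 g (target 12.32 g)
  SiO2: 22.12·0.6382 + 15.06·0.6795 + 26.84·0.7777 + 25.57·0.5152 = 58.40 g (target 58.40 g)
  BaO: 10.33·0.7755 = 8.011 g (target 8.010 g)
Glass-mass bookkeeping: batch Σ − ignition loss = 100.0 g (summing oxide targets gives 100.0 g; basis as stated: 100.0 g — gaps are rounding artifacts).
Batch total: Σ batch = 105.5 g; ignition loss, Σ(batch × LOI) = 5.468 g; yield, glass over the total, = 94.82%.

Revised batch per 100.0 g vitreous product:
  Barium carbonate: 10.33 g
  Spodumene: 22.12 g
  Soda feldspar: 15.06 g
  Soda ash: 5.543 g
  Petalite: 26.84 g
  Wollastonite: 25.57 g
Total batch = 105.5 g; LOI loss = 5.468 g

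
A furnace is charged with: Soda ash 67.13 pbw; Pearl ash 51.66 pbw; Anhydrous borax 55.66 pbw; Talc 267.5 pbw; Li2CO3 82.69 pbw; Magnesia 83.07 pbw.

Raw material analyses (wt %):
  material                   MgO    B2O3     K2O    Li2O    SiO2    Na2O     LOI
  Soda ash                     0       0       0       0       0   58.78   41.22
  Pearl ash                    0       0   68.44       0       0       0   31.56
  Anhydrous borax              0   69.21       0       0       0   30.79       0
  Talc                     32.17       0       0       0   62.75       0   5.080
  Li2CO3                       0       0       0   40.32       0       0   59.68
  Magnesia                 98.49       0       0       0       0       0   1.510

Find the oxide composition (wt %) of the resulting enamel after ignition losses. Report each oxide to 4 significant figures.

Full precision is maintained at every stage. Intermediates are rounded off to 4 significant figures as shown; every reported value is rounded just once. All derived quantities (the totals, yield, the six compositions, net glass mass, ignition loss) are computed starting from the weights for 499.5 pbw of glass at full precision as they appear in the problem or the answer.
Per-oxide mass from batch:
  MgO: 267.5·0.3217 + 83.07·0.9849 = 167.9 pbw
  B2O3: 55.66·0.6921 = 38.52 pbw
  K2O: 51.66·0.6844 = 35.36 pbw
  Li2O: 82.69·0.4032 = 33.34 pbw
  SiO2: 267.5·0.6275 = 167.9 pbw
  Na2O: 67.13·0.5878 + 55.66·0.3079 = 56.60 pbw
LOI: 67.13·0.4122 + 51.66·0.3156 + 267.5·0.05080 + 82.69·0.5968 + 83.07·0.01510 = 108.2 pbw
Net of LOI, the glass mass = 607.7 − 108.2 = 499.5 pbw (equal to the oxide-mass sum)
percent share: oxide ÷ glass, ×100

Glass mass = 499.5 pbw (batch 607.7 − LOI 108.2).
Composition: MgO 33.60%, B2O3 7.712%, K2O 7.078%, Li2O 6.674%, SiO2 33.60%, Na2O 11.33%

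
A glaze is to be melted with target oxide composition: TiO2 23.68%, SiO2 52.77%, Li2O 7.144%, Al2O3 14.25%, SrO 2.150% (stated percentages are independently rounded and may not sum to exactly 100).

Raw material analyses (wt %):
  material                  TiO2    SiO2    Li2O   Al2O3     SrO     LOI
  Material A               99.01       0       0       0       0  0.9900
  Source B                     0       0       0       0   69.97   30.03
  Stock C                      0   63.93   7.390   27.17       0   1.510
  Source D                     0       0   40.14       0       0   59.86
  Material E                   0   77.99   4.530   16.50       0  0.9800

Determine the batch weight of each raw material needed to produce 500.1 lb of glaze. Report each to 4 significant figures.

Exact precision is carried end to end. Working values are displayed, with 4-significant-figure rounding, when written out; every reported figure sees exactly one rounding; the derived quantities, including yield, LOI, totals, five oxide percentages, net glass mass, are rebuilt using the weight values at 500.1 lb of glass in exact precision, exactly as shown in the problem or answer text.
Target masses of each oxide per 500.1 lb glaze:
  TiO2: 23.68% × 500.1 = 118.4 lb
  SiO2: 52.77% × 500.1 = 263.9 lb
  Li2O: 7.144% × 500.1 = 35.73 lb
  Al2O3: 14.25% × 500.1 = 71.26 lb
  SrO: 2.150% × 500.1 = 10.75 lb
A balance pass over the oxides, using the reported weights, on the stated basis (target by target, the sums agree inside rounding margins):
  TiO2: 119.6·0.9901 = 118.4 lb (target 118.4 lb)
  SiO2: 113.1·0.6393 + 245.7·0.7799 = 263.9 lb (target 263.9 lb)
  Li2O: 113.1·0.07390 + 40.46·0.4014 + 245.7·0.04530 = 35.73 lb (target 35.73 lb)
  Al2O3: 113.1·0.2717 + 245.7·0.1650 = 71.27 lb (target 71.26 lb)
  SrO: 15.37·0.6997 = 10.75 lb (target 10.75 lb)
Glass-mass bookkeeping: batch total minus LOI = 500.1 lb (the targets, summed, come to 500.1 lb; stated basis 500.1 lb — differing by rounding only).
Batch grand total — Σ batch = 534.2 lb; loss to ignition Σ batch·LOI = 34.13 lb; the yield ratio, glass ÷ batch: 93.61%.

Batch per 500.1 lb glaze:
  Material A: 119.6 lb
  Source B: 15.37 lb
  Stock C: 113.1 lb
  Source D: 40.46 lb
  Material E: 245.7 lb
Total batch = 534.2 lb; LOI loss = 34.13 lb; yield = 93.61%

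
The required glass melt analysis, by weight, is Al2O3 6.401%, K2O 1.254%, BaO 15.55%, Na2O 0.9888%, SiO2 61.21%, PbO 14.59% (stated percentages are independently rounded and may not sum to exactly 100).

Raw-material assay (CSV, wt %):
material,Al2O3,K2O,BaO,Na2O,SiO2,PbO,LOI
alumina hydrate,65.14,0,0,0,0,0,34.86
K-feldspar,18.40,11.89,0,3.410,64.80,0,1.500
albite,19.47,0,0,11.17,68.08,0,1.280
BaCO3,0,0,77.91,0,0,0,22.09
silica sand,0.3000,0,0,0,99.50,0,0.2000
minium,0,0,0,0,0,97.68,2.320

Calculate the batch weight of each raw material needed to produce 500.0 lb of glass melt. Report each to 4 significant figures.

Batch per 500.0 lb glass melt:
  alumina hydrate: 24.65 lb
  K-feldspar: 52.73 lb
  albite: 28.16 lb
  BaCO3: 99.79 lb
  silica sand: 254.0 lb
  minium: 74.68 lb
Total batch = 534.0 lb; LOI loss = 34.03 lb; yield = 93.63%

All arithmetic holds full precision through every step — intermediates are displayed, rounded to four significant digits, at each printed step. Every reported result is rounded once only; all derived quantities, including yield, six oxide percentages, ignition loss, glass mass, totals, are computed from the batch weights per 500.0 lb of glass at exact precision as quoted within problem or answer.
Oxide-by-oxide targets in 500.0 lb glass melt:
  Al2O3: 6.401% × 500.0 = 32.01 lb
  K2O: 1.254% × 500.0 = 6.270 lb
  BaO: 15.55% × 500.0 = 77.75 lb
  Na2O: 0.9888% × 500.0 = 4.944 lb
  SiO2: 61.21% × 500.0 = 306.0 lb
  PbO: 14.59% × 500.0 = 72.95 lb
Checking each oxide sum per the reported batch figures, at the basis given (each sum matches its target mass inside rounding margins):
  Al2O3: 24.65·0.6514 + 52.73·0.1840 + 28.16·0.1947 + 254.0·0.003000 = 32.00 lb (target 32.01 lb)
  K2O: 52.73·0.1189 = 6.270 lb (target 6.270 lb)
  BaO: 99.79·0.7791 = 77.75 lb (target 77.75 lb)
  Na2O: 52.73·0.03410 + 28.16·0.1117 = 4.944 lb (target 4.944 lb)
  SiO2: 52.73·0.6480 + 28.16·0.6808 + 254.0·0.9950 = 306.1 lb (target 306.0 lb)
  PbO: 74.68·0.9768 = 72.95 lb (target 72.95 lb)
Glass-mass closure: net batch after ignition = 500.0 lb (targets for the oxides total 500.0 lb; with the basis standing at 500.0 lb — rounding explains the deltas).
Summing the batch: Σ batch = 534.0 lb; LOI removed, Σ of batch·LOI: 34.03 lb; yield, glass over the total, = 93.63%.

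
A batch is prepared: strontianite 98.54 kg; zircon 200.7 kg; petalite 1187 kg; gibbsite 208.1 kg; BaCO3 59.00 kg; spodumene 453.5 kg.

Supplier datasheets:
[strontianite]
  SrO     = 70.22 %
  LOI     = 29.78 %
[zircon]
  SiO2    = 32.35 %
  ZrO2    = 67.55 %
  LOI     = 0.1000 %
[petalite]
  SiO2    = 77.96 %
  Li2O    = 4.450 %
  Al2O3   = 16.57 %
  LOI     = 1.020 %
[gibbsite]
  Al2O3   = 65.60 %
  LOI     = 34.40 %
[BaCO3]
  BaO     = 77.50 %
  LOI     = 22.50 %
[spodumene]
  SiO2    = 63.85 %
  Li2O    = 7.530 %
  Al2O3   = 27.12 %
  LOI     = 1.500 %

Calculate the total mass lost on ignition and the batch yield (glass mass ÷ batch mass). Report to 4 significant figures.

Mid-chain values are shown, rounded to 4 significant figures, when written out; exact precision is held from start to finish — every reported value carries a single rounding. The derived quantities (net glass mass, the yield, totals, six oxide percentages, LOI) are rebuilt starting from the weights for 2074 kg of glass in full float precision, as quoted within either problem or answer.
LOI of each material in turn:
  strontianite: 98.54 × 0.2978 = 29.35 kg
  zircon: 200.7 × 0.001000 = 0.2007 kg
  petalite: 1187 × 0.01020 = 12.11 kg
  gibbsite: 208.1 × 0.3440 = 71.59 kg
  BaCO3: 59.00 × 0.2250 = 13.28 kg
  spodumene: 453.5 × 0.01500 = 6.802 kg
Total LOI = 133.3 kg
Glass = batch − LOI = 2207 − 133.3 = 2074 kg

LOI loss = 133.3 kg; glass = 2074 kg; yield = 93.96%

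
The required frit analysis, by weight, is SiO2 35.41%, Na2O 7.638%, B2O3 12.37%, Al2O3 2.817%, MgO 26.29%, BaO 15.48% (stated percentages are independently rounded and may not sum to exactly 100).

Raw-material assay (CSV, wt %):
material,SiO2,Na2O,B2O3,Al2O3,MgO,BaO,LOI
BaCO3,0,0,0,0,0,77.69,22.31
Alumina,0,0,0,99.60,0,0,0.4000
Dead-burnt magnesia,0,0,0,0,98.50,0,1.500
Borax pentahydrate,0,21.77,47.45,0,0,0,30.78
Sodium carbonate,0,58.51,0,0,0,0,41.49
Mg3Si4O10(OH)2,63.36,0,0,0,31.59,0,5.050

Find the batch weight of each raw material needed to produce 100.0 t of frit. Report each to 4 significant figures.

All arithmetic runs at exact precision in every operation — in-progress results appear, rounded to four significant figures, at each printed step; every reported value takes a single rounding. The derived quantities are carried at full precision (the six compositions, ignition loss, totals, yield, glass mass) using the weight values for 100.0 t of glass, as they appear in the problem or answer text.
Oxide-by-oxide targets in 100.0 t frit:
  SiO2: 35.41% × 100.0 = 35.41 t
  Na2O: 7.638% × 100.0 = 7.638 t
  B2O3: 12.37% × 100.0 = 12.37 t
  Al2O3: 2.817% × 100.0 = 2.817 t
  MgO: 26.29% × 100.0 = 26.29 t
  BaO: 15.48% × 100.0 = 15.48 t
Oxide-by-oxide audit on the weights just shown, for the quoted basis mass (delivered sums recover each target modulo rounding of the values):
  SiO2: 55.89·0.6336 = 35.41 t (target 35.41 t)
  Na2O: 26.07·0.2177 + 3.354·0.5851 = 7.638 t (target 7.638 t)
  B2O3: 26.07·0.4745 = 12.37 t (target 12.37 t)
  Al2O3: 2.828·0.9960 = 2.817 t (target 2.817 t)
  MgO: 8.767·0.9850 + 55.89·0.3159 = 26.29 t (target 26.29 t)
  BaO: 19.93·0.7769 = 15.48 t (target 15.48 t)
The glass-mass cross-check: batch Σ − ignition loss = 100.0 t (the targets, summed, come to 100.0 t; with the basis standing at 100.0 t — deltas are rounding alone).
Total batch = Σ batch = 116.8 t; LOI removed, Σ of batch·LOI: 16.83 t; yield: glass divided by total = 85.60%.

Batch per 100.0 t frit:
  BaCO3: 19.93 t
  Alumina: 2.828 t
  Dead-burnt magnesia: 8.767 t
  Borax pentahydrate: 26.07 t
  Sodium carbonate: 3.354 t
  Mg3Si4O10(OH)2: 55.89 t
Total batch = 116.8 t; LOI loss = 16.83 t; yield = 85.60%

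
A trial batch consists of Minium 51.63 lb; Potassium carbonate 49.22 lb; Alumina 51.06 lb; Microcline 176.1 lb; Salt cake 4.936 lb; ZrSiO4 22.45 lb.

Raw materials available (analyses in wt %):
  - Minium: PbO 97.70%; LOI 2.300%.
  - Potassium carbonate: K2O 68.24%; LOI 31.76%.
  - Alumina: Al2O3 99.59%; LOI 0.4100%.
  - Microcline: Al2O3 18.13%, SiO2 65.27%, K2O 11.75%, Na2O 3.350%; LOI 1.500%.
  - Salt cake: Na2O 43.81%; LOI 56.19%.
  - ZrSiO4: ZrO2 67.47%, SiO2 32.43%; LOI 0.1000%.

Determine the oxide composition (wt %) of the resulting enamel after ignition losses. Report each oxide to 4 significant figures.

Glass mass = 332.9 lb (batch 355.4 − LOI 22.47).
Composition: ZrO2 4.550%, PbO 15.15%, Al2O3 24.86%, SiO2 36.71%, K2O 16.30%, Na2O 2.421%

Full float precision is carried from first step to last; the intermediate values are shown rounded to four significant digits as written; exactly one rounding lands on every reported figure — all derived quantities (yield, the six compositions, ignition loss, totals, glass mass) are recomputed starting from the weights at 332.9 lb of glass in exact precision exactly as shown in the problem or answer text.
Mass of each oxide from the mix:
  ZrO2: 22.45·0.6747 = 15.15 lb
  PbO: 51.63·0.9770 = 50.44 lb
  Al2O3: 51.06·0.9959 + 176.1·0.1813 = 82.78 lb
  SiO2: 176.1·0.6527 + 22.45·0.3243 = 122.2 lb
  K2O: 49.22·0.6824 + 176.1·0.1175 = 54.28 lb
  Na2O: 176.1·0.03350 + 4.936·0.4381 = 8.062 lb
LOI: 51.63·0.02300 + 49.22·0.3176 + 51.06·0.004100 + 176.1·0.01500 + 4.936·0.5619 + 22.45·0.001000 = 22.47 lb
Net of LOI, the glass mass = 355.4 − 22.47 = 332.9 lb (equal to the oxide-mass sum)
each oxide over glass, ×100, is wt %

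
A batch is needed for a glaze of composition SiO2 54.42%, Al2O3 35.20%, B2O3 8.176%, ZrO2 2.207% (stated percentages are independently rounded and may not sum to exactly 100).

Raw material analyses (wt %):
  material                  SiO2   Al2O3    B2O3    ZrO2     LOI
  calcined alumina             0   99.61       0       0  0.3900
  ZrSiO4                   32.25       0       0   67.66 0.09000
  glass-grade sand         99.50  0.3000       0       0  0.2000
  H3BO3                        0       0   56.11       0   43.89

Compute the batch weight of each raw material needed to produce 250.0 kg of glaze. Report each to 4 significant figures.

The working math maintains full float precision through the solve — mid-chain values are displayed, with 4-significant-digit rounding, when written out; exactly one rounding is applied to every reported value. The derived quantities (four oxide percentages, net glass mass, LOI, totals, yield) are computed starting from the weights per 250.0 kg of glass at full float precision, precisely as stated by the problem or answer text.
Target masses of each oxide per 250.0 kg glaze:
  SiO2: 54.42% × 250.0 = 136.0 kg
  Al2O3: 35.20% × 250.0 = 88.00 kg
  B2O3: 8.176% × 250.0 = 20.44 kg
  ZrO2: 2.207% × 250.0 = 5.518 kg
Per-oxide balance check using the reported weights, relative to the basis at hand (sums match the target masses given rounding of the digits):
  SiO2: 8.155·0.3225 + 134.1·0.9950 = 136.1 kg (target 136.0 kg)
  Al2O3: 87.94·0.9961 + 134.1·0.003000 = 88.00 kg (target 88.00 kg)
  B2O3: 36.43·0.5611 = 20.44 kg (target 20.44 kg)
  ZrO2: 8.155·0.6766 = 5.518 kg (target 5.518 kg)
The glass-mass cross-check: total batch − LOI = 250.0 kg (summing oxide targets gives 250.0 kg; against the stated basis, 250.0 kg — differing by rounding only).
Batch total: Σ batch = 266.6 kg; the LOI term Σ batch·LOI equals 16.61 kg; yield, glass over the total, = 93.77%.

Batch per 250.0 kg glaze:
  calcined alumina: 87.94 kg
  ZrSiO4: 8.155 kg
  glass-grade sand: 134.1 kg
  H3BO3: 36.43 kg
Total batch = 266.6 kg; LOI loss = 16.61 kg; yield = 93.77%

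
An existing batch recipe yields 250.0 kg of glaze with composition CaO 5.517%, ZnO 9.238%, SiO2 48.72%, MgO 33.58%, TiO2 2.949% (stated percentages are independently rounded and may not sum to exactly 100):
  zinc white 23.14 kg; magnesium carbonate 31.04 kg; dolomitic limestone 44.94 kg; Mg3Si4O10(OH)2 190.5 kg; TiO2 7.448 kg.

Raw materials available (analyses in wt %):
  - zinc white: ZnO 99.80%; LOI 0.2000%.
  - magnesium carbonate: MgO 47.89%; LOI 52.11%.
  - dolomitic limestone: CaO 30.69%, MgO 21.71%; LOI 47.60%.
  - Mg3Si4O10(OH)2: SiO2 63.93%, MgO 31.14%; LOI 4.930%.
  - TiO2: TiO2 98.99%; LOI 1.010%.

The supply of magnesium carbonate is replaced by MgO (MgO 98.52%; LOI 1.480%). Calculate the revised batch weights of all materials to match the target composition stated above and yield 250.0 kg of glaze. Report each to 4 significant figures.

Working values appear, with 4-significant-figure rounding, at each printed step. Each numeric step keeps exact precision at each step. A single rounding finalizes every reported result; all derived quantities (ignition loss, glass mass, yield, five oxide percentages, totals) are re-derived in exact precision from the batch weights for 250.0 kg of glass, exactly as shown in question or answer.
The oxide mass targets at 250.0 kg glaze:
  CaO: 5.517% × 250.0 = 13.79 kg
  ZnO: 9.238% × 250.0 = 23.10 kg
  SiO2: 48.72% × 250.0 = 121.8 kg
  MgO: 33.58% × 250.0 = 83.95 kg
  TiO2: 2.949% × 250.0 = 7.372 kg
Mass-balance tally per oxide using the reported weights, under the basis named above (oxide sums agree with the targets modulo rounding of the values):
  CaO: 44.94·0.3069 = 13.79 kg (target 13.79 kg)
  ZnO: 23.14·0.9980 = 23.09 kg (target 23.10 kg)
  SiO2: 190.5·0.6393 = 121.8 kg (target 121.8 kg)
  MgO: 15.09·0.9852 + 44.94·0.2171 + 190.5·0.3114 = 83.94 kg (target 83.95 kg)
  TiO2: 7.448·0.9899 = 7.373 kg (target 7.372 kg)
Glass-mass closure: Σ batch − LOI loss = 250.0 kg (oxide target masses add up to 250.0 kg; with the basis standing at 250.0 kg — rounding explains the deltas).
Whole-batch sum: Σ batch = 281.1 kg; the LOI term Σ batch·LOI equals 31.13 kg; yield: glass divided by total = 88.93%.

Revised batch per 250.0 kg glaze:
  zinc white: 23.14 kg
  MgO: 15.09 kg
  dolomitic limestone: 44.94 kg
  Mg3Si4O10(OH)2: 190.5 kg
  TiO2: 7.448 kg
Total batch = 281.1 kg; LOI loss = 31.13 kg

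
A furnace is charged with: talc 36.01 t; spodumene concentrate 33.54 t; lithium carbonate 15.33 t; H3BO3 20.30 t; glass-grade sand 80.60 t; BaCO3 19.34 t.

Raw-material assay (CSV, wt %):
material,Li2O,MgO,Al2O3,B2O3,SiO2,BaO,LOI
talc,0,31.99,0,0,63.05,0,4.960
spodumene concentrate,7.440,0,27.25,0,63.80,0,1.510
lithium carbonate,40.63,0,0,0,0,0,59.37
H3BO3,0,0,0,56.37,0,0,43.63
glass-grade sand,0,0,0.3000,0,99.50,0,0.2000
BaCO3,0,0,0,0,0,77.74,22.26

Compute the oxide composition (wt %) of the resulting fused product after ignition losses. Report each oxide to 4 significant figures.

Every computation keeps full float precision end to end. Rounding to four significant figures extends to each mid-chain value as shown. Every reported figure sees exactly one rounding. Derived quantities (net glass mass, LOI, the six compositions, the yield, totals) are computed from the weighed amounts on 180.4 t of glass at exact precision, exactly as printed in either problem or answer.
Mass of each oxide from the mix:
  Li2O: 33.54·0.07440 + 15.33·0.4063 = 8.724 t
  MgO: 36.01·0.3199 = 11.52 t
  Al2O3: 33.54·0.2725 + 80.60·0.003000 = 9.381 t
  B2O3: 20.30·0.5637 = 11.44 t
  SiO2: 36.01·0.6305 + 33.54·0.6380 + 80.60·0.9950 = 124.3 t
  BaO: 19.34·0.7774 = 15.03 t
LOI: 36.01·0.04960 + 33.54·0.01510 + 15.33·0.5937 + 20.30·0.4363 + 80.60·0.002000 + 19.34·0.2226 = 24.72 t
batch − LOI leaves glass = 205.1 − 24.72 = 180.4 t (equal to the oxide-mass sum)
percent share: oxide ÷ glass, ×100

Glass mass = 180.4 t (batch 205.1 − LOI 24.72).
Composition: Li2O 4.836%, MgO 6.385%, Al2O3 5.200%, B2O3 6.343%, SiO2 68.90%, BaO 8.334%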